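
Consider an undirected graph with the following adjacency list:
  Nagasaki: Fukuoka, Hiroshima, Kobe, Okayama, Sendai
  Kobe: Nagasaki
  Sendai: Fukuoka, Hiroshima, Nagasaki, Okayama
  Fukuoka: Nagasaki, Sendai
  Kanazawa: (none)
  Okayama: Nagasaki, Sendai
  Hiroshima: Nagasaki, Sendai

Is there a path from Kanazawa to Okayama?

No

Kanazawa has no edges, so nothing is reachable from it.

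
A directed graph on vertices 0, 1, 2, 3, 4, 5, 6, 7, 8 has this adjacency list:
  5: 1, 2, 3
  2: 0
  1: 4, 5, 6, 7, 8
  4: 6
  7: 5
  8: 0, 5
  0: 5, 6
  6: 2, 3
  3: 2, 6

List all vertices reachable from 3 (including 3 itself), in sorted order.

Start at 3.
Its neighbours: 2, 6.
Then their neighbours: 0.
Then next layer: 5.
Then next layer: 1.
Then next layer: 4, 7, 8.
Every vertex is now reached.

0, 1, 2, 3, 4, 5, 6, 7, 8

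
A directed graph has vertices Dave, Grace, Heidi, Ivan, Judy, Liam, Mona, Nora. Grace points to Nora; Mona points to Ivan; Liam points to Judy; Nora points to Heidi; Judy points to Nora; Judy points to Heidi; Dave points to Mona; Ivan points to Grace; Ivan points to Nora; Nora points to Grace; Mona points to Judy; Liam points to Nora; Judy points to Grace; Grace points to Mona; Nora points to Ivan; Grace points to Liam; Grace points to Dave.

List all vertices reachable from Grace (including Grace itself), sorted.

Start at Grace.
Its neighbours: Dave, Liam, Mona, Nora.
Then their neighbours: Heidi, Ivan, Judy.
Every vertex is now reached.

Dave, Grace, Heidi, Ivan, Judy, Liam, Mona, Nora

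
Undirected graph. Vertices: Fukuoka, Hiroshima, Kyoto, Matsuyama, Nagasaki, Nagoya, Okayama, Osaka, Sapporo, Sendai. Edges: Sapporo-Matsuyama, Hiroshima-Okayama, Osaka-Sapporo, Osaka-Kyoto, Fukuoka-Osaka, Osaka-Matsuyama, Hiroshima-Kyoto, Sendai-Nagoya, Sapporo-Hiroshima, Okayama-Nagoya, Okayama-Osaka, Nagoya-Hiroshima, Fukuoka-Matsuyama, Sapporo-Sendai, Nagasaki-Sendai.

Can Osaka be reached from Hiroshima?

Yes

Explore from Hiroshima.
Distance 1: reach Kyoto, Nagoya, Okayama, Sapporo.
Distance 2: reach Matsuyama, Osaka, Sendai.
Found Osaka.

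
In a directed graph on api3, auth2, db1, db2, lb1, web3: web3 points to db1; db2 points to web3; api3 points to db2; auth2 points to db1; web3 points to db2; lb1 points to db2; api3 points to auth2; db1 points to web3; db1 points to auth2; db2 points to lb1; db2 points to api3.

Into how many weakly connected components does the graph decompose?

1

From api3: component {api3, auth2, db1, db2, lb1, web3}.
That's 1 component.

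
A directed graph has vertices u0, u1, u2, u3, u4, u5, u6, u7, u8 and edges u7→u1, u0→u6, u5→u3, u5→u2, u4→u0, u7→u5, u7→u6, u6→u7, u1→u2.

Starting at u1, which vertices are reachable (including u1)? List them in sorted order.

u1, u2

Start at u1.
Its neighbours: u2.
Nothing further is reachable.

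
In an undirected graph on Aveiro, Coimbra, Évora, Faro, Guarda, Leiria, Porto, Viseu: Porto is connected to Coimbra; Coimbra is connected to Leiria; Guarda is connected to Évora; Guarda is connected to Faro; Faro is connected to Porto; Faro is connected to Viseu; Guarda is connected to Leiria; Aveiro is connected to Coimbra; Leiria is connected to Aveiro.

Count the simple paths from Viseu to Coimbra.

3

Viseu–Faro–Guarda–Leiria–Aveiro–Coimbra
Viseu–Faro–Guarda–Leiria–Coimbra
Viseu–Faro–Porto–Coimbra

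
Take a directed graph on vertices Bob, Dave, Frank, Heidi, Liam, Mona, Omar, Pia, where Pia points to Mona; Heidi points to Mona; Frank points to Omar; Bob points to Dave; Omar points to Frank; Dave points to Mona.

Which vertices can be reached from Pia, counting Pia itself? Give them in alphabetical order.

Mona, Pia

Start at Pia.
Its neighbours: Mona.
Nothing further is reachable.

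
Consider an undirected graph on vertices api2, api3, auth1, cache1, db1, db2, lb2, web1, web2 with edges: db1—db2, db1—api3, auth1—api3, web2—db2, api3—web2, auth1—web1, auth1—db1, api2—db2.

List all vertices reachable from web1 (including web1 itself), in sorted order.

api2, api3, auth1, db1, db2, web1, web2

Start at web1.
Its neighbours: auth1.
Then their neighbours: api3, db1.
Then next layer: db2, web2.
Then next layer: api2.
Nothing further is reachable.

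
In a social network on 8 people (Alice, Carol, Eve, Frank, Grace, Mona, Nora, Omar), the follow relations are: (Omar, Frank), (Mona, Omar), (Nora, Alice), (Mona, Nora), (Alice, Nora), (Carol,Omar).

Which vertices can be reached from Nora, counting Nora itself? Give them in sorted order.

Start at Nora.
Its neighbours: Alice.
Nothing further is reachable.

Alice, Nora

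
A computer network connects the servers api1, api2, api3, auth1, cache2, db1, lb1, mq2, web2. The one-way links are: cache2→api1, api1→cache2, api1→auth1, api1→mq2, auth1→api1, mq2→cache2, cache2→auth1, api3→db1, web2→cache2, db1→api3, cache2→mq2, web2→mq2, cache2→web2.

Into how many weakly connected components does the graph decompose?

4

From api1: component {api1, auth1, cache2, mq2, web2}.
From api2: component {api2}.
From api3: component {api3, db1}.
From lb1: component {lb1}.
That's 4 components.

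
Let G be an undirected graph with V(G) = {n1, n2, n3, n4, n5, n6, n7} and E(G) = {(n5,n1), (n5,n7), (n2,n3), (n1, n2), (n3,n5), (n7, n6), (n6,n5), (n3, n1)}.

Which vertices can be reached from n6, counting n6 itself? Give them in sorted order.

n1, n2, n3, n5, n6, n7

Start at n6.
Its neighbours: n5, n7.
Then their neighbours: n1, n3.
Then next layer: n2.
Nothing further is reachable.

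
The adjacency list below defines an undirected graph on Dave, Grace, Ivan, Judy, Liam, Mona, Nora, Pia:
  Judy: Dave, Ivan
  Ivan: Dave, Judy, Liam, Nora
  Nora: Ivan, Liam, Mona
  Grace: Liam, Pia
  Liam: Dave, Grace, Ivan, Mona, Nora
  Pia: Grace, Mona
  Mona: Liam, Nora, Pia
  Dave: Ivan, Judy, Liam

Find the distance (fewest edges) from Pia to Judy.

4

Distance 0: Pia.
Distance 1: Grace, Mona.
Distance 2: Liam, Nora.
Distance 3: Dave, Ivan.
Distance 4: Judy — contains Judy.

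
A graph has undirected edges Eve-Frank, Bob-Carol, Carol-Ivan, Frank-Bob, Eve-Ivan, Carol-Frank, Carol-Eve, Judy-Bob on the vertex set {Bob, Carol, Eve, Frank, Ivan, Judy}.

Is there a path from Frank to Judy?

Explore from Frank.
Distance 1: reach Bob, Carol, Eve.
Distance 2: reach Ivan, Judy.
Found Judy.

Yes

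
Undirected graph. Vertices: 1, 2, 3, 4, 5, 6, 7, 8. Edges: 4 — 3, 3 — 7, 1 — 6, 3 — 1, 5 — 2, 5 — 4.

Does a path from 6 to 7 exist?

Explore from 6.
Distance 1: reach 1.
Distance 2: reach 3.
Distance 3: reach 4, 7.
Found 7.

Yes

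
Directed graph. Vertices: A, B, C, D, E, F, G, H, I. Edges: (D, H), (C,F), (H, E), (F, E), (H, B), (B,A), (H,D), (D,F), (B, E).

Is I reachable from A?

A has no outgoing edges, so nothing is reachable from it.

No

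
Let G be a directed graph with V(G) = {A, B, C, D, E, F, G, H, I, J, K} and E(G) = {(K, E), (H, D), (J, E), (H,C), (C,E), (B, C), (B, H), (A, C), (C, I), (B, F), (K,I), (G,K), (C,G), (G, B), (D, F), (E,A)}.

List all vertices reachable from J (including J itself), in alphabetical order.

A, B, C, D, E, F, G, H, I, J, K

Start at J.
Its neighbours: E.
Then their neighbours: A.
Then next layer: C.
Then next layer: G, I.
Then next layer: B, K.
Then next layer: F, H.
Then next layer: D.
Every vertex is now reached.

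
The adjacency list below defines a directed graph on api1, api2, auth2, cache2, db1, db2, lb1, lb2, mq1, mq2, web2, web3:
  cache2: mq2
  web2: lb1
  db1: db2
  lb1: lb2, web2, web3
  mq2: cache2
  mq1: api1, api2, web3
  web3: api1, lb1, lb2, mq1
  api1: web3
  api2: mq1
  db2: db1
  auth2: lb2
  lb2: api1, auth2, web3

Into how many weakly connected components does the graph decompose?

3

From api1: component {api1, api2, auth2, lb1, lb2, mq1, web2, web3}.
From cache2: component {cache2, mq2}.
From db1: component {db1, db2}.
That's 3 components.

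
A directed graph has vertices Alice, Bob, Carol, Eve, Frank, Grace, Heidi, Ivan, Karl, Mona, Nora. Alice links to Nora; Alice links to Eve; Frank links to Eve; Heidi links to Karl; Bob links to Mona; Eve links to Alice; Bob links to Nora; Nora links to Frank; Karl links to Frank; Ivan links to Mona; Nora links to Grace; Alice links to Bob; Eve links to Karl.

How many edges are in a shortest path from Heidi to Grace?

Distance 0: Heidi.
Distance 1: Karl.
Distance 2: Frank.
Distance 3: Eve.
Distance 4: Alice.
Distance 5: Bob, Nora.
Distance 6: Grace, Mona — contains Grace.

6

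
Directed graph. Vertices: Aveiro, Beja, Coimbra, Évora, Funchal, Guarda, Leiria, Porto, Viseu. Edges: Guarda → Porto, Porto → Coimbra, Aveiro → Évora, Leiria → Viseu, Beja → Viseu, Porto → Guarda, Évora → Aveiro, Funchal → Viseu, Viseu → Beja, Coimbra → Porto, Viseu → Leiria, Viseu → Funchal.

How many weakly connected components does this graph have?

3

From Aveiro: component {Aveiro, Évora}.
From Beja: component {Beja, Funchal, Leiria, Viseu}.
From Coimbra: component {Coimbra, Guarda, Porto}.
That's 3 components.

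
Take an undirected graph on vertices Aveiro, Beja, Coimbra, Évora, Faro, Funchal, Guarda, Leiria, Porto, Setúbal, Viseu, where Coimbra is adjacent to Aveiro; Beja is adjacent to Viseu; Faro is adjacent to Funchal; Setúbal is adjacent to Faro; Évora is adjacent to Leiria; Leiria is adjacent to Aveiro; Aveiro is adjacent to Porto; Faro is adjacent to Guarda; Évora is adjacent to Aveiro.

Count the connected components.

3

From Aveiro: component {Aveiro, Coimbra, Évora, Leiria, Porto}.
From Beja: component {Beja, Viseu}.
From Faro: component {Faro, Funchal, Guarda, Setúbal}.
That's 3 components.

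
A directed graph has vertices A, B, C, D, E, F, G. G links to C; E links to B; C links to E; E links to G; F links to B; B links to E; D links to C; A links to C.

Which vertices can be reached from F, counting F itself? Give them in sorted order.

Start at F.
Its neighbours: B.
Then their neighbours: E.
Then next layer: G.
Then next layer: C.
Nothing further is reachable.

B, C, E, F, G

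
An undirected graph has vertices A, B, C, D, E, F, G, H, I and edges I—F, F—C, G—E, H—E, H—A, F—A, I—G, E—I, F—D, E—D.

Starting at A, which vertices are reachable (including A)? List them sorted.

A, C, D, E, F, G, H, I

Start at A.
Its neighbours: F, H.
Then their neighbours: C, D, E, I.
Then next layer: G.
Nothing further is reachable.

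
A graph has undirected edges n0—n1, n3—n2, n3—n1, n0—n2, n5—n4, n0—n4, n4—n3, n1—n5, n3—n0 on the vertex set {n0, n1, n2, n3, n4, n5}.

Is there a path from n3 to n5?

Yes

Explore from n3.
Distance 1: reach n0, n1, n2, n4.
Distance 2: reach n5.
Found n5.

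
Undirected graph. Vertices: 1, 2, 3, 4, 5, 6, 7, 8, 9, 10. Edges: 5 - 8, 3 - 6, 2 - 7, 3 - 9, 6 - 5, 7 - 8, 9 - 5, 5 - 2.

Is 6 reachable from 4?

4 has no edges, so nothing is reachable from it.

No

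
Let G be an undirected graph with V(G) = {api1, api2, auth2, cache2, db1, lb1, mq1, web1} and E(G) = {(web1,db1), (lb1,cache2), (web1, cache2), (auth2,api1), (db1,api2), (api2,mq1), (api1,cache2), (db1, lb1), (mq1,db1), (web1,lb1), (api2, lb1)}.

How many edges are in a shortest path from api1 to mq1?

Distance 0: api1.
Distance 1: auth2, cache2.
Distance 2: lb1, web1.
Distance 3: api2, db1.
Distance 4: mq1 — contains mq1.

4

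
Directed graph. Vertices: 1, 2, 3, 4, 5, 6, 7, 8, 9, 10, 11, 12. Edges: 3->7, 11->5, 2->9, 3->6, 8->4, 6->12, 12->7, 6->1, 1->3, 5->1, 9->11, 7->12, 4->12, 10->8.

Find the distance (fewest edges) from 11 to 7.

4

Distance 0: 11.
Distance 1: 5.
Distance 2: 1.
Distance 3: 3.
Distance 4: 6, 7 — contains 7.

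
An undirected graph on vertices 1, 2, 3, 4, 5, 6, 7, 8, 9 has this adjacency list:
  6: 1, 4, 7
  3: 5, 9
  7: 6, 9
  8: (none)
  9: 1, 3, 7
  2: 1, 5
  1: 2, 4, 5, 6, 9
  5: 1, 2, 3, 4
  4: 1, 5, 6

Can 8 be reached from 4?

No

Explore from 4.
Distance 1: reach 1, 5, 6.
Distance 2: reach 2, 3, 7, 9.
The search is exhausted without reaching 8; it lies in a different component.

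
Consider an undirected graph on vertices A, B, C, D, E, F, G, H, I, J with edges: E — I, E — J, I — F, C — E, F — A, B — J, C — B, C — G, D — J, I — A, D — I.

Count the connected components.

From A: component {A, B, C, D, E, F, G, I, J}.
From H: component {H}.
That's 2 components.

2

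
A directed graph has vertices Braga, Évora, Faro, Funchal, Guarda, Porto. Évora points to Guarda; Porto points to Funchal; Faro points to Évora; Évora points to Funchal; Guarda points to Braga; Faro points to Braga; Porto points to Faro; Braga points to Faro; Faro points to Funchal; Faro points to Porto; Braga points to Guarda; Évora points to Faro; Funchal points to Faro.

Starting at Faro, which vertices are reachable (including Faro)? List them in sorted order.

Start at Faro.
Its neighbours: Braga, Évora, Funchal, Porto.
Then their neighbours: Guarda.
Every vertex is now reached.

Braga, Évora, Faro, Funchal, Guarda, Porto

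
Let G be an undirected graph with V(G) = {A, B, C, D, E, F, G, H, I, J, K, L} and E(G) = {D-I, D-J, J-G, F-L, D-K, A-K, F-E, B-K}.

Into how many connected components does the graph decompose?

From A: component {A, B, D, G, I, J, K}.
From C: component {C}.
From E: component {E, F, L}.
From H: component {H}.
That's 4 components.

4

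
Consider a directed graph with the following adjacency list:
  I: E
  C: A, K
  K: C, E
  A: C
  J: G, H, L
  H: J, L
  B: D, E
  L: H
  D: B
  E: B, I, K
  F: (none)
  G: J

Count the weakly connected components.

From A: component {A, B, C, D, E, I, K}.
From F: component {F}.
From G: component {G, H, J, L}.
That's 3 components.

3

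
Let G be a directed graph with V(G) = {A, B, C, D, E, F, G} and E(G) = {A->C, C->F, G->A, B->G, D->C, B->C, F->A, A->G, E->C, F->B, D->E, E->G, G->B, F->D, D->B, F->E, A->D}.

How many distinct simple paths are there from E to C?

5

E→C
E→G→A→C
E→G→A→D→B→C
E→G→A→D→C
E→G→B→C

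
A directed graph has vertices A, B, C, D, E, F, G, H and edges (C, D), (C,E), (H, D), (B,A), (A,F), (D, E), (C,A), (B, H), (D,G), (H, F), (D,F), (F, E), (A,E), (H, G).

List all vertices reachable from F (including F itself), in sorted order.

E, F

Start at F.
Its neighbours: E.
Nothing further is reachable.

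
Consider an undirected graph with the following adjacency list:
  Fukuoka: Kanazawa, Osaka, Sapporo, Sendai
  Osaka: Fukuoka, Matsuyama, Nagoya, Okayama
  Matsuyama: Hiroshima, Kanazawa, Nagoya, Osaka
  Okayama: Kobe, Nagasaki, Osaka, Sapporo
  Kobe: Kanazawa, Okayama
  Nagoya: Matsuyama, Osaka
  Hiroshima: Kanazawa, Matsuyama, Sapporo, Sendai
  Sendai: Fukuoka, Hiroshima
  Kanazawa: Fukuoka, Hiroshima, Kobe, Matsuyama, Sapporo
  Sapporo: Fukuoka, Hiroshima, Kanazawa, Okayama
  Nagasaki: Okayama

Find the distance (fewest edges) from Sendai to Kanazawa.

Distance 0: Sendai.
Distance 1: Fukuoka, Hiroshima.
Distance 2: Kanazawa, Matsuyama, Osaka, Sapporo — contains Kanazawa.

2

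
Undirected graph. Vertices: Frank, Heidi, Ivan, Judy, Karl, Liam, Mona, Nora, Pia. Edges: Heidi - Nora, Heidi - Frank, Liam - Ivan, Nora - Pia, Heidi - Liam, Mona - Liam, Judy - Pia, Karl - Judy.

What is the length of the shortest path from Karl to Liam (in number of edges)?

Distance 0: Karl.
Distance 1: Judy.
Distance 2: Pia.
Distance 3: Nora.
Distance 4: Heidi.
Distance 5: Frank, Liam — contains Liam.

5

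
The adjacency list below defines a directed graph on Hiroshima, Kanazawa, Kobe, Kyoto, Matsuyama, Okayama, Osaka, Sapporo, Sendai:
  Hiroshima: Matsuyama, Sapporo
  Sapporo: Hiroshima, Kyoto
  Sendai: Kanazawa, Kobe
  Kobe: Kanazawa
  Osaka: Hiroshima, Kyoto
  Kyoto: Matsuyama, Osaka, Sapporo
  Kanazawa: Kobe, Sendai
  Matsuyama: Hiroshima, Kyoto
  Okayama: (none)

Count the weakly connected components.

From Hiroshima: component {Hiroshima, Kyoto, Matsuyama, Osaka, Sapporo}.
From Kanazawa: component {Kanazawa, Kobe, Sendai}.
From Okayama: component {Okayama}.
That's 3 components.

3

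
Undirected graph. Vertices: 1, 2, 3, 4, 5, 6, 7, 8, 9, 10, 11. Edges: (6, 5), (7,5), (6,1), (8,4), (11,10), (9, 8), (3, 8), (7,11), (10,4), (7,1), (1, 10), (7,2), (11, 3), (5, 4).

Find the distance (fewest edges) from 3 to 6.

Distance 0: 3.
Distance 1: 8, 11.
Distance 2: 4, 7, 9, 10.
Distance 3: 1, 2, 5.
Distance 4: 6 — contains 6.

4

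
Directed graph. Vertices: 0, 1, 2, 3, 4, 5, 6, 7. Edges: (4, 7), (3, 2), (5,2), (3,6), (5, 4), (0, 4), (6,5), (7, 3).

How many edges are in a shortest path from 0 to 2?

Distance 0: 0.
Distance 1: 4.
Distance 2: 7.
Distance 3: 3.
Distance 4: 2, 6 — contains 2.

4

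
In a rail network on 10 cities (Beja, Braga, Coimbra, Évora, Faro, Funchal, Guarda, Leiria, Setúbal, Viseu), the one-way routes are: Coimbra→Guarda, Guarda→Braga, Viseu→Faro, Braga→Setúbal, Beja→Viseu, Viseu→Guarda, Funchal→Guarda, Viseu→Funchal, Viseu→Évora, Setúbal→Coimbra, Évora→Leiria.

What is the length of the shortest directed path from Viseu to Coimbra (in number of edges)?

4

Distance 0: Viseu.
Distance 1: Évora, Faro, Funchal, Guarda.
Distance 2: Braga, Leiria.
Distance 3: Setúbal.
Distance 4: Coimbra — contains Coimbra.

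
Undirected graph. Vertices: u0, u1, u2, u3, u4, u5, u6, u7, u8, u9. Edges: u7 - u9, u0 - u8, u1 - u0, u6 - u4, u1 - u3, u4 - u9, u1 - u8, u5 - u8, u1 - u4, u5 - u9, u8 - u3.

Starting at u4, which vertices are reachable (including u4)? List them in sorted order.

Start at u4.
Its neighbours: u1, u6, u9.
Then their neighbours: u0, u3, u5, u7, u8.
Nothing further is reachable.

u0, u1, u3, u4, u5, u6, u7, u8, u9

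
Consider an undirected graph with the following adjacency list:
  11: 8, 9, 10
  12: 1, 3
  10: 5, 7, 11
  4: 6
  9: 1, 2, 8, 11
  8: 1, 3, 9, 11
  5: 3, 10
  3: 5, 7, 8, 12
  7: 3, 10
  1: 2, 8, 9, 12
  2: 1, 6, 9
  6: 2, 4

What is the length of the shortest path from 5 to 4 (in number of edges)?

6

Distance 0: 5.
Distance 1: 3, 10.
Distance 2: 7, 8, 11, 12.
Distance 3: 1, 9.
Distance 4: 2.
Distance 5: 6.
Distance 6: 4 — contains 4.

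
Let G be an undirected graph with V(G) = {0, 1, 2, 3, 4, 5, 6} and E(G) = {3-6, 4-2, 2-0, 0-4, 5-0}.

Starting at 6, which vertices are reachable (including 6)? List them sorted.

Start at 6.
Its neighbours: 3.
Nothing further is reachable.

3, 6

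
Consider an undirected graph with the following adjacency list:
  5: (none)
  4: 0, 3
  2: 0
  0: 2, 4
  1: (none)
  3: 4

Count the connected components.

3

From 0: component {0, 2, 3, 4}.
From 1: component {1}.
From 5: component {5}.
That's 3 components.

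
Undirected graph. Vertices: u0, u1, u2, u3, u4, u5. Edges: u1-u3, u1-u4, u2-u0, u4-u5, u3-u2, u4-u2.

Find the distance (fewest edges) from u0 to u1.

3

Distance 0: u0.
Distance 1: u2.
Distance 2: u3, u4.
Distance 3: u1, u5 — contains u1.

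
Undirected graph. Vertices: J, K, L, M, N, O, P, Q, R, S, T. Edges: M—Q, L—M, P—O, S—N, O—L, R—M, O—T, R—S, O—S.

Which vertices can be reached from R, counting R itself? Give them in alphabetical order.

L, M, N, O, P, Q, R, S, T

Start at R.
Its neighbours: M, S.
Then their neighbours: L, N, O, Q.
Then next layer: P, T.
Nothing further is reachable.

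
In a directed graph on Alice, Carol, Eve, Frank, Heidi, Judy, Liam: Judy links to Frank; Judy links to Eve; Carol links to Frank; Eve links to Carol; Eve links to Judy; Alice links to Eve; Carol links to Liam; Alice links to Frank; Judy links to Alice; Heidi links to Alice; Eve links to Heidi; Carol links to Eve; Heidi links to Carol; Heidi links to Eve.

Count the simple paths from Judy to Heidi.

Judy→Alice→Eve→Heidi
Judy→Eve→Heidi

2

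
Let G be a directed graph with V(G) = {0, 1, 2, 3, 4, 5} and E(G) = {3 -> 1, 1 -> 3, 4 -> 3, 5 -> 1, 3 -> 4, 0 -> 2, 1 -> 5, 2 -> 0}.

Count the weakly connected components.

From 0: component {0, 2}.
From 1: component {1, 3, 4, 5}.
That's 2 components.

2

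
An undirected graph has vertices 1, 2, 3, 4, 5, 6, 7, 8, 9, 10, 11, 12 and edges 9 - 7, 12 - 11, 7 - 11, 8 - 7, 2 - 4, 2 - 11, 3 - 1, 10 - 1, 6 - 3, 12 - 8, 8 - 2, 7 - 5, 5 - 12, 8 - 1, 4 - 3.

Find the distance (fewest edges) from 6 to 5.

Distance 0: 6.
Distance 1: 3.
Distance 2: 1, 4.
Distance 3: 2, 8, 10.
Distance 4: 7, 11, 12.
Distance 5: 5, 9 — contains 5.

5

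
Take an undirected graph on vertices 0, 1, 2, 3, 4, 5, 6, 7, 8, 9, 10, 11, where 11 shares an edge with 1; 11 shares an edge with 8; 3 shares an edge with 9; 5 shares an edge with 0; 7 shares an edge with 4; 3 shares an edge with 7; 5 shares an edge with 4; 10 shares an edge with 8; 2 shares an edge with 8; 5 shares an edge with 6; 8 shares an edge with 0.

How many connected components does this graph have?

From 0: component {0, 1, 2, 3, 4, 5, 6, 7, 8, 9, 10, 11}.
That's 1 component.

1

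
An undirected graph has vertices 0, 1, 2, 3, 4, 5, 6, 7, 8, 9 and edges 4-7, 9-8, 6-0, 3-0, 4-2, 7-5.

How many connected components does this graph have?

From 0: component {0, 3, 6}.
From 1: component {1}.
From 2: component {2, 4, 5, 7}.
From 8: component {8, 9}.
That's 4 components.

4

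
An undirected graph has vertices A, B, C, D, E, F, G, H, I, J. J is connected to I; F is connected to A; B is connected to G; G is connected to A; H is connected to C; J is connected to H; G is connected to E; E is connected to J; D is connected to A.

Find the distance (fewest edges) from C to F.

6

Distance 0: C.
Distance 1: H.
Distance 2: J.
Distance 3: E, I.
Distance 4: G.
Distance 5: A, B.
Distance 6: D, F — contains F.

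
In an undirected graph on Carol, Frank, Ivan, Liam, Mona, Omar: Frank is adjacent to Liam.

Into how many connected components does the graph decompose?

From Carol: component {Carol}.
From Frank: component {Frank, Liam}.
From Ivan: component {Ivan}.
From Mona: component {Mona}.
From Omar: component {Omar}.
That's 5 components.

5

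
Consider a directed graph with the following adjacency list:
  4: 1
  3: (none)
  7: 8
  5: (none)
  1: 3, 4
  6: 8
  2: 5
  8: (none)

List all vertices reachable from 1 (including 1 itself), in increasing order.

1, 3, 4

Start at 1.
Its neighbours: 3, 4.
Nothing further is reachable.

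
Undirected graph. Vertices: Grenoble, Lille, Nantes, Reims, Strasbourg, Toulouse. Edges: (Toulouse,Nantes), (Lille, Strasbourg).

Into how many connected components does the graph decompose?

From Grenoble: component {Grenoble}.
From Lille: component {Lille, Strasbourg}.
From Nantes: component {Nantes, Toulouse}.
From Reims: component {Reims}.
That's 4 components.

4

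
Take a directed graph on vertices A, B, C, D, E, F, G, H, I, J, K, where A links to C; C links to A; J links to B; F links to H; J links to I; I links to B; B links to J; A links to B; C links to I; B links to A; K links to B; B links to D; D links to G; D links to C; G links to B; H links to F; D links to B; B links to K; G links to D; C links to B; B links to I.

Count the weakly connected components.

From A: component {A, B, C, D, G, I, J, K}.
From E: component {E}.
From F: component {F, H}.
That's 3 components.

3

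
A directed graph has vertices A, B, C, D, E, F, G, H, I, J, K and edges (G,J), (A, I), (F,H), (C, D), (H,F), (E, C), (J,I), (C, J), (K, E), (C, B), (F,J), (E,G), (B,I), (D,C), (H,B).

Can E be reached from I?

I has no outgoing edges, so nothing is reachable from it.

No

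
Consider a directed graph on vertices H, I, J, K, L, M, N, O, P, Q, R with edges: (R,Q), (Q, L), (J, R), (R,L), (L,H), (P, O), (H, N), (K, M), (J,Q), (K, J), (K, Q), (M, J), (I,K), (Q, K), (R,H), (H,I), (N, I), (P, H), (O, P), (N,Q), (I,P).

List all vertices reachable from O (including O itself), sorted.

Start at O.
Its neighbours: P.
Then their neighbours: H.
Then next layer: I, N.
Then next layer: K, Q.
Then next layer: J, L, M.
Then next layer: R.
Every vertex is now reached.

H, I, J, K, L, M, N, O, P, Q, R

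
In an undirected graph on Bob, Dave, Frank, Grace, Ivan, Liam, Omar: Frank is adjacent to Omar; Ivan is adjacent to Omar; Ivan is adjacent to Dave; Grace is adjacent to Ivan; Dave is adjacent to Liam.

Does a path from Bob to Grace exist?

No

Bob has no edges, so nothing is reachable from it.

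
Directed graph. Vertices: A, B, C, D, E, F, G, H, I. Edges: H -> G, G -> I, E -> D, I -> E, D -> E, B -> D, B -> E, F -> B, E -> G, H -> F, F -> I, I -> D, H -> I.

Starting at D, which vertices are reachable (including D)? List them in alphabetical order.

Start at D.
Its neighbours: E.
Then their neighbours: G.
Then next layer: I.
Nothing further is reachable.

D, E, G, I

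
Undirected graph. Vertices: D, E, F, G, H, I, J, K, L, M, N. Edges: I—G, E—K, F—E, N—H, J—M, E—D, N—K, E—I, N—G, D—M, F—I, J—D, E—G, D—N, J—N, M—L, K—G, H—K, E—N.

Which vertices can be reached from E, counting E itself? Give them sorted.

D, E, F, G, H, I, J, K, L, M, N

Start at E.
Its neighbours: D, F, G, I, K, N.
Then their neighbours: H, J, M.
Then next layer: L.
Every vertex is now reached.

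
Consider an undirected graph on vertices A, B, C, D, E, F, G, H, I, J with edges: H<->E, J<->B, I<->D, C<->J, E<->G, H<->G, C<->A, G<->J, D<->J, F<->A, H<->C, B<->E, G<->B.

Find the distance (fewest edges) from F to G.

Distance 0: F.
Distance 1: A.
Distance 2: C.
Distance 3: H, J.
Distance 4: B, D, E, G — contains G.

4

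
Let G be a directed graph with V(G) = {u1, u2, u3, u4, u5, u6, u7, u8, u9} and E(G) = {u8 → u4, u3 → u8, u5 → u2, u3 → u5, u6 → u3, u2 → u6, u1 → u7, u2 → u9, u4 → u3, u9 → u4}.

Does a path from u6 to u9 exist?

Yes

Explore from u6.
Distance 1: reach u3.
Distance 2: reach u5, u8.
Distance 3: reach u2, u4.
Distance 4: reach u9.
Found u9.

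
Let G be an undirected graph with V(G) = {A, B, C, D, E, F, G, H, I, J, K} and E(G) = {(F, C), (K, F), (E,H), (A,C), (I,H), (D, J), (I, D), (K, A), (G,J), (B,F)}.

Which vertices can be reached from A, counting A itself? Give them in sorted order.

Start at A.
Its neighbours: C, K.
Then their neighbours: F.
Then next layer: B.
Nothing further is reachable.

A, B, C, F, K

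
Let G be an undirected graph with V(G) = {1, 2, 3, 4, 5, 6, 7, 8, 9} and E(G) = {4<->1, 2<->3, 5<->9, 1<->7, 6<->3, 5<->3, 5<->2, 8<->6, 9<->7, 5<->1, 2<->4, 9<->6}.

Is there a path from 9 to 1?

Yes

Explore from 9.
Distance 1: reach 5, 6, 7.
Distance 2: reach 1, 2, 3, 8.
Found 1.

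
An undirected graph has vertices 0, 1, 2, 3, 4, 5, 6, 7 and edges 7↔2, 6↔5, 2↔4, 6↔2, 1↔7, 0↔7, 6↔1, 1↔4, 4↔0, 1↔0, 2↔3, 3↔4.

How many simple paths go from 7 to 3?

17

7–0–1–4–2–3
7–0–1–4–3
7–0–1–6–2–3
7–0–1–6–2–4–3
7–0–4–1–6–2–3
7–0–4–2–3
7–0–4–3
7–1–0–4–2–3
... and 9 more.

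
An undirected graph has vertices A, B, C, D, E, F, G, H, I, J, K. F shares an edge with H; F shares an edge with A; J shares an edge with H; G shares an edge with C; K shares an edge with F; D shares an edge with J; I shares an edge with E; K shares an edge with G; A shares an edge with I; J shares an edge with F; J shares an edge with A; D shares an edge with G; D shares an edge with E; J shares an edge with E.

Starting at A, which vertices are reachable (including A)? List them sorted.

A, C, D, E, F, G, H, I, J, K

Start at A.
Its neighbours: F, I, J.
Then their neighbours: D, E, H, K.
Then next layer: G.
Then next layer: C.
Nothing further is reachable.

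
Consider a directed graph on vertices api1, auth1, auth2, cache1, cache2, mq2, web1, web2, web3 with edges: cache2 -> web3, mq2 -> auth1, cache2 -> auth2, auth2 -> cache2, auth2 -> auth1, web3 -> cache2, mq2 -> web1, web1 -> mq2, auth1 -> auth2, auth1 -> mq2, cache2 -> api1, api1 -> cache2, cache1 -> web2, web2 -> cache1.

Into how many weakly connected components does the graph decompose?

From api1: component {api1, auth1, auth2, cache2, mq2, web1, web3}.
From cache1: component {cache1, web2}.
That's 2 components.

2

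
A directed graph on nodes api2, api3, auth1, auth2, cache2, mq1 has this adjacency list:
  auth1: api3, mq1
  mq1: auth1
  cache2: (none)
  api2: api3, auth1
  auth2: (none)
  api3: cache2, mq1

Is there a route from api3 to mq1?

Explore from api3.
Distance 1: reach cache2, mq1.
Found mq1.

Yes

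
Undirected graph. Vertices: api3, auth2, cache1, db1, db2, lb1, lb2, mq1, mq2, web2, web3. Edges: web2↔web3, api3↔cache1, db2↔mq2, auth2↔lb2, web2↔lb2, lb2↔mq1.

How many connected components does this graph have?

5

From api3: component {api3, cache1}.
From auth2: component {auth2, lb2, mq1, web2, web3}.
From db1: component {db1}.
From db2: component {db2, mq2}.
From lb1: component {lb1}.
That's 5 components.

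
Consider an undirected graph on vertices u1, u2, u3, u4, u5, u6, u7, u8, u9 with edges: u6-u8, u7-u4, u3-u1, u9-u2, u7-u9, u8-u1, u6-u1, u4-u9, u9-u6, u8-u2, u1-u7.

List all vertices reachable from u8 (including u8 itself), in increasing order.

Start at u8.
Its neighbours: u1, u2, u6.
Then their neighbours: u3, u7, u9.
Then next layer: u4.
Nothing further is reachable.

u1, u2, u3, u4, u6, u7, u8, u9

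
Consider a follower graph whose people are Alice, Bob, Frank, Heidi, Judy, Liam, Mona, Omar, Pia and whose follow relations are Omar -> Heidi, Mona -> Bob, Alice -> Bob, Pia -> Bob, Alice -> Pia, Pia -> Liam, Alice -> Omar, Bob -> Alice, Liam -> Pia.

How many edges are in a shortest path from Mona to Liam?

Distance 0: Mona.
Distance 1: Bob.
Distance 2: Alice.
Distance 3: Omar, Pia.
Distance 4: Heidi, Liam — contains Liam.

4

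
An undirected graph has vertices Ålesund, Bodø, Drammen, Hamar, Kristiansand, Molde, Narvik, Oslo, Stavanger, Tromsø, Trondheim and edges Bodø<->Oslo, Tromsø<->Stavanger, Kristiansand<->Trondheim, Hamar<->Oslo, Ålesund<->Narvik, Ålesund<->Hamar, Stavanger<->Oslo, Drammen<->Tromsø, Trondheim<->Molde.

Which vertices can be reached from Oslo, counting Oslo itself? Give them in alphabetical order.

Start at Oslo.
Its neighbours: Bodø, Hamar, Stavanger.
Then their neighbours: Ålesund, Tromsø.
Then next layer: Drammen, Narvik.
Nothing further is reachable.

Ålesund, Bodø, Drammen, Hamar, Narvik, Oslo, Stavanger, Tromsø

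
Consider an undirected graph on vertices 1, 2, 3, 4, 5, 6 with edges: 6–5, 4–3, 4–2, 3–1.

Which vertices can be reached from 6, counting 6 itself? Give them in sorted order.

Start at 6.
Its neighbours: 5.
Nothing further is reachable.

5, 6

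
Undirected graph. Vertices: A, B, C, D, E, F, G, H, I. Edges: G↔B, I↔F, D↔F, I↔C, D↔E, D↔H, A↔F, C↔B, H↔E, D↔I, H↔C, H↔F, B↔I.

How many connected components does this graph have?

From A: component {A, B, C, D, E, F, G, H, I}.
That's 1 component.

1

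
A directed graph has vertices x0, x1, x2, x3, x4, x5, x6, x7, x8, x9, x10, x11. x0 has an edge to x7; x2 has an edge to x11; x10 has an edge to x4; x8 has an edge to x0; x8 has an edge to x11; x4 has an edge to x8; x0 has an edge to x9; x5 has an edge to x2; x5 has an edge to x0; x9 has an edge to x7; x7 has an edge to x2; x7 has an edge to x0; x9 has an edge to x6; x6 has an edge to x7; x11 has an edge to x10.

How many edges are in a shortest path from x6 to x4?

5

Distance 0: x6.
Distance 1: x7.
Distance 2: x0, x2.
Distance 3: x9, x11.
Distance 4: x10.
Distance 5: x4 — contains x4.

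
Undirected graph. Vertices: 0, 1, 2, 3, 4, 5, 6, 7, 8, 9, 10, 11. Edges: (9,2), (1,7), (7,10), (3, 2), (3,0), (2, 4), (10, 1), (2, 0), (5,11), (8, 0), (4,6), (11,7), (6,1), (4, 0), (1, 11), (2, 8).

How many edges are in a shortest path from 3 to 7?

5

Distance 0: 3.
Distance 1: 0, 2.
Distance 2: 4, 8, 9.
Distance 3: 6.
Distance 4: 1.
Distance 5: 7, 10, 11 — contains 7.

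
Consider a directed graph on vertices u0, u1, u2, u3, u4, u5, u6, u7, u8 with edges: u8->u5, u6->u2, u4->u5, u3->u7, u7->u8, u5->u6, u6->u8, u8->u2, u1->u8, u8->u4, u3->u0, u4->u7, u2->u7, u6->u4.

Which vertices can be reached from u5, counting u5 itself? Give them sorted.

u2, u4, u5, u6, u7, u8

Start at u5.
Its neighbours: u6.
Then their neighbours: u2, u4, u8.
Then next layer: u7.
Nothing further is reachable.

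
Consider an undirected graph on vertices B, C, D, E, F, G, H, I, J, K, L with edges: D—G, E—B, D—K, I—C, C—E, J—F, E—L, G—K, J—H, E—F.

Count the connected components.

2

From B: component {B, C, E, F, H, I, J, L}.
From D: component {D, G, K}.
That's 2 components.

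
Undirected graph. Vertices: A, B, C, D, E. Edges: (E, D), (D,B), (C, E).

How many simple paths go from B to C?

1

B–D–E–C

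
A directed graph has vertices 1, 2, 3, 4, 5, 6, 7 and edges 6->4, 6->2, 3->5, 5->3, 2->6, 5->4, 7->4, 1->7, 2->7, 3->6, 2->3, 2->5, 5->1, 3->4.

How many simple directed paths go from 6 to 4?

6→2→3→4
6→2→3→5→1→7→4
6→2→3→5→4
6→2→5→1→7→4
6→2→5→3→4
6→2→5→4
6→2→7→4
6→4

8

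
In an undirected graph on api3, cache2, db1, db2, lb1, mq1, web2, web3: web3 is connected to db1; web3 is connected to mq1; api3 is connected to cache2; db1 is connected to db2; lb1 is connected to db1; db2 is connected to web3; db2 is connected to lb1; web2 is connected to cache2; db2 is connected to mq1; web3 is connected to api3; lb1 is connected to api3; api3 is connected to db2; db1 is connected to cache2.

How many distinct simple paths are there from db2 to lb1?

db2–api3–cache2–db1–lb1
db2–api3–lb1
db2–api3–web3–db1–lb1
db2–db1–cache2–api3–lb1
db2–db1–lb1
db2–db1–web3–api3–lb1
db2–lb1
db2–mq1–web3–api3–cache2–db1–lb1
db2–mq1–web3–api3–lb1
db2–mq1–web3–db1–cache2–api3–lb1
db2–mq1–web3–db1–lb1
db2–web3–api3–cache2–db1–lb1
db2–web3–api3–lb1
db2–web3–db1–cache2–api3–lb1
db2–web3–db1–lb1

15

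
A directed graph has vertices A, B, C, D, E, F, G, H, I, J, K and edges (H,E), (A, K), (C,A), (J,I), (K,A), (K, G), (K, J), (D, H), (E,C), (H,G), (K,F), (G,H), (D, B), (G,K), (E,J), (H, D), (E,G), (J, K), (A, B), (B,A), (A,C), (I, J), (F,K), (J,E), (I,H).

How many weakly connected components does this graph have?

1

From A: component {A, B, C, D, E, F, G, H, I, J, K}.
That's 1 component.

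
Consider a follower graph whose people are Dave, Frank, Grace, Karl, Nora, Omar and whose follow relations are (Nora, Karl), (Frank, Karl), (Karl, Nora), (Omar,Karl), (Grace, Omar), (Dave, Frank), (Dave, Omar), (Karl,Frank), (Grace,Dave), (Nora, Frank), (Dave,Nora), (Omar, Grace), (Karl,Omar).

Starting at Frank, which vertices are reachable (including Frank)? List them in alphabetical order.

Dave, Frank, Grace, Karl, Nora, Omar

Start at Frank.
Its neighbours: Karl.
Then their neighbours: Nora, Omar.
Then next layer: Grace.
Then next layer: Dave.
Every vertex is now reached.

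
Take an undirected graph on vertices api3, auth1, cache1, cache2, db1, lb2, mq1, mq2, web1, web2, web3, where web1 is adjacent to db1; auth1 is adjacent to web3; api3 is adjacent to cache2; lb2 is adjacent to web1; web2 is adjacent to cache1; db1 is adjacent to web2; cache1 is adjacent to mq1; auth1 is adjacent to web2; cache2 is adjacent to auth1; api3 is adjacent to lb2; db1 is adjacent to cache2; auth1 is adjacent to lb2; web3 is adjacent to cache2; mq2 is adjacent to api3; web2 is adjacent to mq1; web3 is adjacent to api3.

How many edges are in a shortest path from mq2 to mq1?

Distance 0: mq2.
Distance 1: api3.
Distance 2: cache2, lb2, web3.
Distance 3: auth1, db1, web1.
Distance 4: web2.
Distance 5: cache1, mq1 — contains mq1.

5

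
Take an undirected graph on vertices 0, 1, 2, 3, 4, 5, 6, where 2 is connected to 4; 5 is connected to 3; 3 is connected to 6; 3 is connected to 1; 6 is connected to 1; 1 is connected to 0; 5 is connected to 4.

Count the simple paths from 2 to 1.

2

2–4–5–3–1
2–4–5–3–6–1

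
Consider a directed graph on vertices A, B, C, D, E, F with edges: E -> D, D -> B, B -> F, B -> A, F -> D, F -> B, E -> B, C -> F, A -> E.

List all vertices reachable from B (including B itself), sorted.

A, B, D, E, F

Start at B.
Its neighbours: A, F.
Then their neighbours: D, E.
Nothing further is reachable.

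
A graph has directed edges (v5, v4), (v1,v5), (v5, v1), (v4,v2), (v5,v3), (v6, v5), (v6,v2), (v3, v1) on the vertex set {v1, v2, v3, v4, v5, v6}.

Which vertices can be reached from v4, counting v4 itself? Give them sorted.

v2, v4

Start at v4.
Its neighbours: v2.
Nothing further is reachable.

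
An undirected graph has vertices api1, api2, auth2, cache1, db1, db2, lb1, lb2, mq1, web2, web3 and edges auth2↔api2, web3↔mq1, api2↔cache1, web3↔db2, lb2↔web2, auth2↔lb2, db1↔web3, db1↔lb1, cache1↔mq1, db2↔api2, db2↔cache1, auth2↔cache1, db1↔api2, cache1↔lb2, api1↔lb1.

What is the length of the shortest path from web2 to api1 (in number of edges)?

6

Distance 0: web2.
Distance 1: lb2.
Distance 2: auth2, cache1.
Distance 3: api2, db2, mq1.
Distance 4: db1, web3.
Distance 5: lb1.
Distance 6: api1 — contains api1.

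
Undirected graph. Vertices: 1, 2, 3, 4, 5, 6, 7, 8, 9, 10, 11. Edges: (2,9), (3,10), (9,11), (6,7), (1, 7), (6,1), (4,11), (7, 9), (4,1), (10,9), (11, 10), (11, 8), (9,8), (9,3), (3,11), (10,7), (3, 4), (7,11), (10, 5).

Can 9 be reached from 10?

Explore from 10.
Distance 1: reach 3, 5, 7, 9, 11.
Found 9.

Yes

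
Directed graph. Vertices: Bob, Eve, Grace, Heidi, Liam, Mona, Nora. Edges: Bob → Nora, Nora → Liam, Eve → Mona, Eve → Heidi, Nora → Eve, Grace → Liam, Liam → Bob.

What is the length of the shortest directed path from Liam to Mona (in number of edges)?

Distance 0: Liam.
Distance 1: Bob.
Distance 2: Nora.
Distance 3: Eve.
Distance 4: Heidi, Mona — contains Mona.

4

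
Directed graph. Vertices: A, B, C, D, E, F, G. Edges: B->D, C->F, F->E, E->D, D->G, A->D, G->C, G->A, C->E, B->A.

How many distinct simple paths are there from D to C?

D→G→C

1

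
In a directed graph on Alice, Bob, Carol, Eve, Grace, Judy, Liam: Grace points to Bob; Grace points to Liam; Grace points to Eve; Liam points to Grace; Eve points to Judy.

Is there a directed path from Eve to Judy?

Yes

Explore from Eve.
Distance 1: reach Judy.
Found Judy.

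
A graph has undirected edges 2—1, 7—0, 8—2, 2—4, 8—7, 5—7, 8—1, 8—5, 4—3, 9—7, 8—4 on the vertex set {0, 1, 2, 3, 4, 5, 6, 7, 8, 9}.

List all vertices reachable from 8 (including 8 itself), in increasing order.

Start at 8.
Its neighbours: 1, 2, 4, 5, 7.
Then their neighbours: 0, 3, 9.
Nothing further is reachable.

0, 1, 2, 3, 4, 5, 7, 8, 9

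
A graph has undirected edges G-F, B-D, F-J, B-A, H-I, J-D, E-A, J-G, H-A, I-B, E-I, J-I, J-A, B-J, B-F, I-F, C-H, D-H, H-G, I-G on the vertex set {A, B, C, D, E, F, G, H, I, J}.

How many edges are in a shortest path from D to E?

Distance 0: D.
Distance 1: B, H, J.
Distance 2: A, C, F, G, I.
Distance 3: E — contains E.

3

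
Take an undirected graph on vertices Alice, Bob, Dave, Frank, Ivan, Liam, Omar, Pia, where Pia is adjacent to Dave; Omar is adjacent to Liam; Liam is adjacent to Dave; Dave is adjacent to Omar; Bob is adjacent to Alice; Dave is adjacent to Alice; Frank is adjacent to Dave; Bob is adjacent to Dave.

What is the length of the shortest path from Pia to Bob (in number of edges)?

2

Distance 0: Pia.
Distance 1: Dave.
Distance 2: Alice, Bob, Frank, Liam, Omar — contains Bob.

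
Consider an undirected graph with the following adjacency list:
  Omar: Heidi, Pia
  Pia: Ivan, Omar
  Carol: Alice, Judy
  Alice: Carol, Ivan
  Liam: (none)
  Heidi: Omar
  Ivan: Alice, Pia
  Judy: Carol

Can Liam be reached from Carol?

Explore from Carol.
Distance 1: reach Alice, Judy.
Distance 2: reach Ivan.
Distance 3: reach Pia.
Distance 4: reach Omar.
Distance 5: reach Heidi.
The search is exhausted without reaching Liam; it lies in a different component.

No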